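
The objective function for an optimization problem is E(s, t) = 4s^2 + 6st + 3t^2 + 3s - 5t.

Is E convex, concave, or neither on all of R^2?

E is quadratic, so its Hessian is the constant matrix H = [[8, 6], [6, 6]].
det(H) = 12, tr(H) = 14.
det(H) > 0 and tr(H) > 0, so H is positive definite everywhere: convex.

convex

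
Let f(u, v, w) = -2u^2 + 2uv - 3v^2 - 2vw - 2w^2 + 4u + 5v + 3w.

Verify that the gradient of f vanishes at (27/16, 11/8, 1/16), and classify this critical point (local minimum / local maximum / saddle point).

∇f = (-4u + 2v + 4, 2u - 6v - 2w + 5, -2v - 4w + 3); substituting (27/16, 11/8, 1/16) gives ∇f = (0, 0, 0), so (27/16, 11/8, 1/16) is indeed a critical point.
The Hessian is constant: H = [[-4, 2, 0], [2, -6, -2], [0, -2, -4]].
Leading principal minors: Δ₁ = -4, Δ₂ = 20, Δ₃ = -64.
The minors alternate sign starting negative (−, +, −), so H is negative definite: a local maximum.

local maximum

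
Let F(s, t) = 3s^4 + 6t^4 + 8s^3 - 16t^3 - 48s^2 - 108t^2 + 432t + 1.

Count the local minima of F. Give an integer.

F separates as a function of s plus a function of t, so ∇F=0 decouples.
∂F/∂s = 12s(s - 2)(s + 4) = 0 at s ∈ {-4, 0, 2}; ∂F/∂t = 24(t - 3)(t - 2)(t + 3) = 0 at t ∈ {-3, 2, 3}.
The Hessian is diagonal: diag(F_ss, F_tt). Second derivatives: F_ss(-4)=288, F_ss(0)=-96, F_ss(2)=144; F_tt(-3)=720, F_tt(2)=-120, F_tt(3)=144.
Local minima occur where both diagonal entries positive: (-4, -3), (-4, 3), (2, -3), (2, 3). Count: 4.

4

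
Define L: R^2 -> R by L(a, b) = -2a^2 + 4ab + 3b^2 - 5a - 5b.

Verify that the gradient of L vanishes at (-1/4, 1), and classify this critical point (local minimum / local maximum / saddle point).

saddle point

∇L = (-4a + 4b - 5, 4a + 6b - 5); substituting (-1/4, 1) gives ∇L = (0, 0), so (-1/4, 1) is indeed a critical point.
The Hessian of L is constant: H = [[-4, 4], [4, 6]].
det(H) = (-4)·6 − 4² = -40.
Since det(H) < 0, H is indefinite and the critical point is a saddle point.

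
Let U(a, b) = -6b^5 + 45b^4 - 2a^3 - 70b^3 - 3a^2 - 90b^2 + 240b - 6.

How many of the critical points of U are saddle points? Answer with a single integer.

U separates as a function of a plus a function of b, so ∇U=0 decouples.
∂U/∂a = -6a(a + 1) = 0 at a ∈ {-1, 0}; ∂U/∂b = -30(b - 4)(b - 2)(b - 1)(b + 1) = 0 at b ∈ {-1, 1, 2, 4}.
The Hessian is diagonal: diag(U_aa, U_bb). Second derivatives: U_aa(-1)=6, U_aa(0)=-6; U_bb(-1)=900, U_bb(1)=-180, U_bb(2)=180, U_bb(4)=-900.
Saddle points occur where the two diagonal entries have opposite signs: (-1, 1), (-1, 4), (0, -1), (0, 2). Count: 4.

4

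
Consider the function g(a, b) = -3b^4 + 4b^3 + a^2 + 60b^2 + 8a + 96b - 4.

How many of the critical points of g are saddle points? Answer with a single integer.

g separates as a function of a plus a function of b, so ∇g=0 decouples.
∂g/∂a = 2(a + 4) = 0 at a ∈ {-4}; ∂g/∂b = -12(b - 4)(b + 1)(b + 2) = 0 at b ∈ {-2, -1, 4}.
The Hessian is diagonal: diag(g_aa, g_bb). Second derivatives: g_aa(-4)=2; g_bb(-2)=-72, g_bb(-1)=60, g_bb(4)=-360.
Saddle points occur where the two diagonal entries have opposite signs: (-4, -2), (-4, 4). Count: 2.

2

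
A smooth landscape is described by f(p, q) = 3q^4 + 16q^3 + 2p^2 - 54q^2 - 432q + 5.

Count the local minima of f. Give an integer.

f separates as a function of p plus a function of q, so ∇f=0 decouples.
∂f/∂p = 4p = 0 at p ∈ {0}; ∂f/∂q = 12(q - 3)(q + 3)(q + 4) = 0 at q ∈ {-4, -3, 3}.
The Hessian is diagonal: diag(f_pp, f_qq). Second derivatives: f_pp(0)=4; f_qq(-4)=84, f_qq(-3)=-72, f_qq(3)=504.
Local minima occur where both diagonal entries positive: (0, -4), (0, 3). Count: 2.

2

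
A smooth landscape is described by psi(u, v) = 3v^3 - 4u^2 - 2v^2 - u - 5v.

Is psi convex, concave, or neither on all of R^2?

The term 3v^3 is cubic, so the Hessian is not constant.
∂²psi/∂v² = 18v - 4, which takes both signs as v varies (negative for sufficiently negative v). A diagonal entry of the Hessian changing sign means the Hessian is neither positive- nor negative-semidefinite on all of R^2.

neither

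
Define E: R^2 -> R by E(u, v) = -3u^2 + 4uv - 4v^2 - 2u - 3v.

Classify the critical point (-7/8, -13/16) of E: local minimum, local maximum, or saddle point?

local maximum

The Hessian of E is constant: H = [[-6, 4], [4, -8]].
det(H) = (-6)·(-8) − 4² = 32.
det(H) > 0 and tr(H) = -14 < 0, so H is negative definite and the point is a local maximum.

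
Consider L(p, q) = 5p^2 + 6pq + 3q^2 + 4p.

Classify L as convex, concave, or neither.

L is quadratic, so its Hessian is the constant matrix H = [[10, 6], [6, 6]].
det(H) = 24, tr(H) = 16.
det(H) > 0 and tr(H) > 0, so H is positive definite everywhere: convex.

convex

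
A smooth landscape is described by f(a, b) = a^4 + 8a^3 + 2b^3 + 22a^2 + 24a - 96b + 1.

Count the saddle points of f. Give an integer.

3

f separates as a function of a plus a function of b, so ∇f=0 decouples.
∂f/∂a = 4(a + 1)(a + 2)(a + 3) = 0 at a ∈ {-3, -2, -1}; ∂f/∂b = 6(b - 4)(b + 4) = 0 at b ∈ {-4, 4}.
The Hessian is diagonal: diag(f_aa, f_bb). Second derivatives: f_aa(-3)=8, f_aa(-2)=-4, f_aa(-1)=8; f_bb(-4)=-48, f_bb(4)=48.
Saddle points occur where the two diagonal entries have opposite signs: (-3, -4), (-2, 4), (-1, -4). Count: 3.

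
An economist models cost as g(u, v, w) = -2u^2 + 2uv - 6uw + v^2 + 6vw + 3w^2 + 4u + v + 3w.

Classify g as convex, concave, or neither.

neither

g is quadratic, so its Hessian is the constant matrix H = [[-4, 2, -6], [2, 2, 6], [-6, 6, 6]].
Leading principal minors: -4, -12, -144.
Neither pattern holds ⇒ H is indefinite ⇒ neither convex nor concave.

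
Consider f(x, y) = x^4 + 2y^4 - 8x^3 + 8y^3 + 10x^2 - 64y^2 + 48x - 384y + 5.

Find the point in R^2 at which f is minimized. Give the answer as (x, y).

f(x,y) separates as P(x) + Q(y) + 5, so its minimum is min P + min Q + 5.
P'(x) = 4(x - 4)(x - 3)(x + 1) vanishes at x ∈ {-1, 3, 4}; Q'(y) = 8(y - 4)(y + 3)(y + 4) vanishes at y ∈ {-4, -3, 4}.
Local minima of P (where P''>0): P(-1)=-29, P(4)=96. Local minima of Q: Q(-4)=512, Q(4)=-1536.
So the global minimum of f is P(-1) + Q(4) + 5 = -29 − 1536 + 5 = -1560, attained at (-1, 4).

(-1, 4)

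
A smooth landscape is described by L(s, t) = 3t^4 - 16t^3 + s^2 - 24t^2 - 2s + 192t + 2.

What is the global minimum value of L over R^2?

-303

L(s,t) separates as P(s) + Q(t) + 2, so its minimum is min P + min Q + 2.
P'(s) = 2s - 2 vanishes at s ∈ {1}; Q'(t) = 12(t - 4)(t - 2)(t + 2) vanishes at t ∈ {-2, 2, 4}.
Local minima of P (where P''>0): P(1)=-1. Local minima of Q: Q(-2)=-304, Q(4)=128.
So the global minimum of L is P(1) + Q(-2) + 2 = -1 − 304 + 2 = -303, attained at (1, -2).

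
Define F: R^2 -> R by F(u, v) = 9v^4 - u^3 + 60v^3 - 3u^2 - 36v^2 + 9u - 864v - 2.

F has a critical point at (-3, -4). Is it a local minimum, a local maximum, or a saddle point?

local minimum

The mixed partial ∂²F/∂u∂v is 0, so the Hessian at any point is diag(F_uu, F_vv) = diag(-6(u + 1), 36(3v^2 + 10v - 2)).
At (-3, -4): H = diag(12, 216).
Both eigenvalues are positive, so H is positive definite: a local minimum.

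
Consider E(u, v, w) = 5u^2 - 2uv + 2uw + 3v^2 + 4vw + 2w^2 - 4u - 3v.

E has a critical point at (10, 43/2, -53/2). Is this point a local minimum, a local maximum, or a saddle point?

The Hessian is constant: H = [[10, -2, 2], [-2, 6, 4], [2, 4, 4]].
Leading principal minors: Δ₁ = 10, Δ₂ = 56, Δ₃ = 8.
All leading minors are positive, so H is positive definite: a local minimum.

local minimum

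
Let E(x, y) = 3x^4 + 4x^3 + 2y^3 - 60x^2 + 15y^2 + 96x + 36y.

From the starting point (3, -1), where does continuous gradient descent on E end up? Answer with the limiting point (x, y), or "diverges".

(2, -2)

E is separable, so gradient descent decouples: x follows -∂E/∂x, y follows -∂E/∂y.
∂E/∂x = 12(x - 2)(x - 1)(x + 4); at x=3 this is 168, so x decreases.
∂E/∂y = 6(y + 2)(y + 3); at y=-1 this is 12, so y decreases.
x converges to its nearest critical value 2 (a local min of the x-part); y converges to -2. The iterate converges to (2, -2).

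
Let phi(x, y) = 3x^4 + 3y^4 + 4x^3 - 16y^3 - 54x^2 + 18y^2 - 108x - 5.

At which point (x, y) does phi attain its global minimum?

(3, 3)

phi(x,y) separates as P(x) + Q(y) − 5, so its minimum is min P + min Q − 5.
P'(x) = 12(x - 3)(x + 1)(x + 3) vanishes at x ∈ {-3, -1, 3}; Q'(y) = 12y(y - 3)(y - 1) vanishes at y ∈ {0, 1, 3}.
Local minima of P (where P''>0): P(-3)=-27, P(3)=-459. Local minima of Q: Q(0)=0, Q(3)=-27.
So the global minimum of phi is P(3) + Q(3) − 5 = -459 − 27 − 5 = -491, attained at (3, 3).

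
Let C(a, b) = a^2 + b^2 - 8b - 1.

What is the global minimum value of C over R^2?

-17

C(a,b) separates as P(a) + Q(b) − 1, so its minimum is min P + min Q − 1.
P'(a) = 2a vanishes at a ∈ {0}; Q'(b) = 2b - 8 vanishes at b ∈ {4}.
Local minima of P (where P''>0): P(0)=0. Local minima of Q: Q(4)=-16.
So the global minimum of C is P(0) + Q(4) − 1 = 0 − 16 − 1 = -17, attained at (0, 4).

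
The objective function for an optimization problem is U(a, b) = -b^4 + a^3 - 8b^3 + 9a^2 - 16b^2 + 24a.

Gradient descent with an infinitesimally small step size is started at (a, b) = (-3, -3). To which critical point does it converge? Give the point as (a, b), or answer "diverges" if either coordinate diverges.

(-2, -2)

U is separable, so gradient descent decouples: a follows -∂U/∂a, b follows -∂U/∂b.
∂U/∂a = 3(a + 2)(a + 4); at a=-3 this is -3, so a increases.
∂U/∂b = -4b(b + 2)(b + 4); at b=-3 this is -12, so b increases.
a converges to its nearest critical value -2 (a local min of the a-part); b converges to -2. The iterate converges to (-2, -2).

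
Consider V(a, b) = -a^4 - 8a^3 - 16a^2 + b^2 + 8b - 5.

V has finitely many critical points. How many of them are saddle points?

V separates as a function of a plus a function of b, so ∇V=0 decouples.
∂V/∂a = -4a(a + 2)(a + 4) = 0 at a ∈ {-4, -2, 0}; ∂V/∂b = 2(b + 4) = 0 at b ∈ {-4}.
The Hessian is diagonal: diag(V_aa, V_bb). Second derivatives: V_aa(-4)=-32, V_aa(-2)=16, V_aa(0)=-32; V_bb(-4)=2.
Saddle points occur where the two diagonal entries have opposite signs: (-4, -4), (0, -4). Count: 2.

2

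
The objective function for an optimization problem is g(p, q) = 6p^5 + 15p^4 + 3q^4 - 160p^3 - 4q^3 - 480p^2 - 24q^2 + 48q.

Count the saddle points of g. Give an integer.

g separates as a function of p plus a function of q, so ∇g=0 decouples.
∂g/∂p = 30p(p - 4)(p + 2)(p + 4) = 0 at p ∈ {-4, -2, 0, 4}; ∂g/∂q = 12(q - 2)(q - 1)(q + 2) = 0 at q ∈ {-2, 1, 2}.
The Hessian is diagonal: diag(g_pp, g_qq). Second derivatives: g_pp(-4)=-1920, g_pp(-2)=720, g_pp(0)=-960, g_pp(4)=5760; g_qq(-2)=144, g_qq(1)=-36, g_qq(2)=48.
Saddle points occur where the two diagonal entries have opposite signs: (-4, -2), (-4, 2), (-2, 1), (0, -2), (0, 2), (4, 1). Count: 6.

6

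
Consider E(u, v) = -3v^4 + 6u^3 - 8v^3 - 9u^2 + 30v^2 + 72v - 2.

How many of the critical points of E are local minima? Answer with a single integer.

1

E separates as a function of u plus a function of v, so ∇E=0 decouples.
∂E/∂u = 18u(u - 1) = 0 at u ∈ {0, 1}; ∂E/∂v = -12(v - 2)(v + 1)(v + 3) = 0 at v ∈ {-3, -1, 2}.
The Hessian is diagonal: diag(E_uu, E_vv). Second derivatives: E_uu(0)=-18, E_uu(1)=18; E_vv(-3)=-120, E_vv(-1)=72, E_vv(2)=-180.
Local minima occur where both diagonal entries positive: (1, -1). Count: 1.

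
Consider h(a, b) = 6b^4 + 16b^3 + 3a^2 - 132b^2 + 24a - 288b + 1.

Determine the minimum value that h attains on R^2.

-1181

h(a,b) separates as P(a) + Q(b) + 1, so its minimum is min P + min Q + 1.
P'(a) = 6a + 24 vanishes at a ∈ {-4}; Q'(b) = 24(b - 3)(b + 1)(b + 4) vanishes at b ∈ {-4, -1, 3}.
Local minima of P (where P''>0): P(-4)=-48. Local minima of Q: Q(-4)=-448, Q(3)=-1134.
So the global minimum of h is P(-4) + Q(3) + 1 = -48 − 1134 + 1 = -1181, attained at (-4, 3).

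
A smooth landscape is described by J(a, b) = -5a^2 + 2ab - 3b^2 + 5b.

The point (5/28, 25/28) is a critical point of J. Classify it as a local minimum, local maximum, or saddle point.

local maximum

The Hessian of J is constant: H = [[-10, 2], [2, -6]].
det(H) = (-10)·(-6) − 2² = 56.
det(H) > 0 and tr(H) = -16 < 0, so H is negative definite and the point is a local maximum.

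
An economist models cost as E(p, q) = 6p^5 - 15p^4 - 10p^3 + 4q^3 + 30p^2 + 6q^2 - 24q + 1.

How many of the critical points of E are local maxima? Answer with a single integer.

2

E separates as a function of p plus a function of q, so ∇E=0 decouples.
∂E/∂p = 30p(p - 2)(p - 1)(p + 1) = 0 at p ∈ {-1, 0, 1, 2}; ∂E/∂q = 12(q - 1)(q + 2) = 0 at q ∈ {-2, 1}.
The Hessian is diagonal: diag(E_pp, E_qq). Second derivatives: E_pp(-1)=-180, E_pp(0)=60, E_pp(1)=-60, E_pp(2)=180; E_qq(-2)=-36, E_qq(1)=36.
Local maxima occur where both diagonal entries negative: (-1, -2), (1, -2). Count: 2.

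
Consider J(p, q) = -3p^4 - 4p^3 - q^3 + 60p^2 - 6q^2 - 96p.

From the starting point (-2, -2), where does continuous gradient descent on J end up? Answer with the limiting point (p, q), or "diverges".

(1, -4)

J is separable, so gradient descent decouples: p follows -∂J/∂p, q follows -∂J/∂q.
∂J/∂p = -12(p - 2)(p - 1)(p + 4); at p=-2 this is -288, so p increases.
∂J/∂q = -3q(q + 4); at q=-2 this is 12, so q decreases.
p converges to its nearest critical value 1 (a local min of the p-part); q converges to -4. The iterate converges to (1, -4).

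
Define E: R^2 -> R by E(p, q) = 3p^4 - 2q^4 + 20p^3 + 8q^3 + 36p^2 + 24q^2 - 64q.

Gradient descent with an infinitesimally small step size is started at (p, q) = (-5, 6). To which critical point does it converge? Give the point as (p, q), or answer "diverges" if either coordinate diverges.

diverges

E is separable, so gradient descent decouples: p follows -∂E/∂p, q follows -∂E/∂q.
∂E/∂p = 12p(p + 2)(p + 3); at p=-5 this is -360, so p increases.
∂E/∂q = -8(q - 4)(q - 1)(q + 2); at q=6 this is -640, so q increases.
The q-coordinate has no critical point in that direction and runs off to infinity.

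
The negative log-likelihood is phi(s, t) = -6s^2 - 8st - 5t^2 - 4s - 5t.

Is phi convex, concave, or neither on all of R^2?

phi is quadratic, so its Hessian is the constant matrix H = [[-12, -8], [-8, -10]].
det(H) = 56, tr(H) = -22.
det(H) > 0 and tr(H) < 0, so H is negative definite everywhere: concave.

concave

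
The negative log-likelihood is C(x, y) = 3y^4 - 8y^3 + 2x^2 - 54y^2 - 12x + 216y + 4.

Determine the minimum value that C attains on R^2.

-689

C(x,y) separates as P(x) + Q(y) + 4, so its minimum is min P + min Q + 4.
P'(x) = 4x - 12 vanishes at x ∈ {3}; Q'(y) = 12(y - 3)(y - 2)(y + 3) vanishes at y ∈ {-3, 2, 3}.
Local minima of P (where P''>0): P(3)=-18. Local minima of Q: Q(-3)=-675, Q(3)=189.
So the global minimum of C is P(3) + Q(-3) + 4 = -18 − 675 + 4 = -689, attained at (3, -3).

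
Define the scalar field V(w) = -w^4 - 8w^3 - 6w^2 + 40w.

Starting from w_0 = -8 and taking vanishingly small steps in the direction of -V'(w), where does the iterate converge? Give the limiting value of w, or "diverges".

V'(w) = -4(w - 1)(w + 2)(w + 5), so V'(-8) = 648.
Gradient descent moves in the -V' direction, i.e. w is decreasing.
There is no critical point below w=-8, and V' keeps the same sign, so the iterate runs off to −∞.

diverges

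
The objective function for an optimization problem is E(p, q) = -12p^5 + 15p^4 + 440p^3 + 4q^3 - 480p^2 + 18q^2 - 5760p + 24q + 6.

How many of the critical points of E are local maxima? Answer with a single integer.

E separates as a function of p plus a function of q, so ∇E=0 decouples.
∂E/∂p = -60(p - 4)(p - 3)(p + 2)(p + 4) = 0 at p ∈ {-4, -2, 3, 4}; ∂E/∂q = 12(q + 1)(q + 2) = 0 at q ∈ {-2, -1}.
The Hessian is diagonal: diag(E_pp, E_qq). Second derivatives: E_pp(-4)=6720, E_pp(-2)=-3600, E_pp(3)=2100, E_pp(4)=-2880; E_qq(-2)=-12, E_qq(-1)=12.
Local maxima occur where both diagonal entries negative: (-2, -2), (4, -2). Count: 2.

2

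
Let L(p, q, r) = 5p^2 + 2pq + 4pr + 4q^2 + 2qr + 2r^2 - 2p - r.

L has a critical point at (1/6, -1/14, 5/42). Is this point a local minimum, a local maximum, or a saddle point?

The Hessian is constant: H = [[10, 2, 4], [2, 8, 2], [4, 2, 4]].
Leading principal minors: Δ₁ = 10, Δ₂ = 76, Δ₃ = 168.
All leading minors are positive, so H is positive definite: a local minimum.

local minimum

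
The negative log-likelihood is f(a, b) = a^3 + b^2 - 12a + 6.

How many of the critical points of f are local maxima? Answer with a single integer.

0

f separates as a function of a plus a function of b, so ∇f=0 decouples.
∂f/∂a = 3(a - 2)(a + 2) = 0 at a ∈ {-2, 2}; ∂f/∂b = 2b = 0 at b ∈ {0}.
The Hessian is diagonal: diag(f_aa, f_bb). Second derivatives: f_aa(-2)=-12, f_aa(2)=12; f_bb(0)=2.
Local maxima occur where both diagonal entries negative: none. Count: 0.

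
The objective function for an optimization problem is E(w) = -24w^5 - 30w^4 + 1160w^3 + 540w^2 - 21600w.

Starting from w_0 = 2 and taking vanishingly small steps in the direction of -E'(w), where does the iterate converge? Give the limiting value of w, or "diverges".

3

E'(w) = -120(w - 4)(w - 3)(w + 3)(w + 5), so E'(2) = -8400.
Gradient descent moves in the -E' direction, i.e. w is increasing.
The nearest critical point in that direction is w = 3, where E'' = 5760 > 0 (a local minimum). The iterate converges there.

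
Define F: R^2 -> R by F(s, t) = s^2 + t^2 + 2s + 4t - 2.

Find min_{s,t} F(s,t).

-7

F(s,t) separates as P(s) + Q(t) − 2, so its minimum is min P + min Q − 2.
P'(s) = 2s + 2 vanishes at s ∈ {-1}; Q'(t) = 2(t + 2) vanishes at t ∈ {-2}.
Local minima of P (where P''>0): P(-1)=-1. Local minima of Q: Q(-2)=-4.
So the global minimum of F is P(-1) + Q(-2) − 2 = -1 − 4 − 2 = -7, attained at (-1, -2).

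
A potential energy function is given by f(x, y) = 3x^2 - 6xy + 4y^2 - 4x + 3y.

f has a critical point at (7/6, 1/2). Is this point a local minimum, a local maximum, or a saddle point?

local minimum

The Hessian of f is constant: H = [[6, -6], [-6, 8]].
det(H) = 6·8 − (-6)² = 12.
det(H) > 0 and tr(H) = 14 > 0, so H is positive definite and the point is a local minimum.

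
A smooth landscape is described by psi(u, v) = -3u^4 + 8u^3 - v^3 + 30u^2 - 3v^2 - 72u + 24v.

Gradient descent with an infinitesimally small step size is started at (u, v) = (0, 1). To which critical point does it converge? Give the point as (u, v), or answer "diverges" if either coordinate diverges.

psi is separable, so gradient descent decouples: u follows -∂psi/∂u, v follows -∂psi/∂v.
∂psi/∂u = -12(u - 3)(u - 1)(u + 2); at u=0 this is -72, so u increases.
∂psi/∂v = -3(v - 2)(v + 4); at v=1 this is 15, so v decreases.
u converges to its nearest critical value 1 (a local min of the u-part); v converges to -4. The iterate converges to (1, -4).

(1, -4)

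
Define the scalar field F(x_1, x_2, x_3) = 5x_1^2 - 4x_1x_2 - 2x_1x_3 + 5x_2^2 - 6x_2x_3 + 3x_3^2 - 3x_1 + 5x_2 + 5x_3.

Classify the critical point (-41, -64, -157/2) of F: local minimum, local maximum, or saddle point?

local minimum

The Hessian is constant: H = [[10, -4, -2], [-4, 10, -6], [-2, -6, 6]].
Leading principal minors: Δ₁ = 10, Δ₂ = 84, Δ₃ = 8.
All leading minors are positive, so H is positive definite: a local minimum.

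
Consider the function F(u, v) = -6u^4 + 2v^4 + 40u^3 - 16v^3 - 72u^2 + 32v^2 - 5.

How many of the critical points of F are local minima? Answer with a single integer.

2

F separates as a function of u plus a function of v, so ∇F=0 decouples.
∂F/∂u = -24u(u - 3)(u - 2) = 0 at u ∈ {0, 2, 3}; ∂F/∂v = 8v(v - 4)(v - 2) = 0 at v ∈ {0, 2, 4}.
The Hessian is diagonal: diag(F_uu, F_vv). Second derivatives: F_uu(0)=-144, F_uu(2)=48, F_uu(3)=-72; F_vv(0)=64, F_vv(2)=-32, F_vv(4)=64.
Local minima occur where both diagonal entries positive: (2, 0), (2, 4). Count: 2.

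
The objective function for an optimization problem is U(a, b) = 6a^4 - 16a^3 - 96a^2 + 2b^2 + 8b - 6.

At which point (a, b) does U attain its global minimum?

(4, -2)

U(a,b) separates as P(a) + Q(b) − 6, so its minimum is min P + min Q − 6.
P'(a) = 24a(a - 4)(a + 2) vanishes at a ∈ {-2, 0, 4}; Q'(b) = 4b + 8 vanishes at b ∈ {-2}.
Local minima of P (where P''>0): P(-2)=-160, P(4)=-1024. Local minima of Q: Q(-2)=-8.
So the global minimum of U is P(4) + Q(-2) − 6 = -1024 − 8 − 6 = -1038, attained at (4, -2).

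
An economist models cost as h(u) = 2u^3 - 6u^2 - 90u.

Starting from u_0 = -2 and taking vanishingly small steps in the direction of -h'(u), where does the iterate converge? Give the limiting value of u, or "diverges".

h'(u) = 6(u - 5)(u + 3), so h'(-2) = -42.
Gradient descent moves in the -h' direction, i.e. u is increasing.
The nearest critical point in that direction is u = 5, where h'' = 48 > 0 (a local minimum). The iterate converges there.

5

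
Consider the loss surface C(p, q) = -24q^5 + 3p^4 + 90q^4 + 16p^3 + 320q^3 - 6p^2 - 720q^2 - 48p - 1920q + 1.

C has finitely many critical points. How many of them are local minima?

4

C separates as a function of p plus a function of q, so ∇C=0 decouples.
∂C/∂p = 12(p - 1)(p + 1)(p + 4) = 0 at p ∈ {-4, -1, 1}; ∂C/∂q = -120(q - 4)(q - 2)(q + 1)(q + 2) = 0 at q ∈ {-2, -1, 2, 4}.
The Hessian is diagonal: diag(C_pp, C_qq). Second derivatives: C_pp(-4)=180, C_pp(-1)=-72, C_pp(1)=120; C_qq(-2)=2880, C_qq(-1)=-1800, C_qq(2)=2880, C_qq(4)=-7200.
Local minima occur where both diagonal entries positive: (-4, -2), (-4, 2), (1, -2), (1, 2). Count: 4.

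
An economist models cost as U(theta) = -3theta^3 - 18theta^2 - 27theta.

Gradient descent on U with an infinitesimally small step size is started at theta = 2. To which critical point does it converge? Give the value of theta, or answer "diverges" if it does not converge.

U'(theta) = -9(theta + 1)(theta + 3), so U'(2) = -135.
Gradient descent moves in the -U' direction, i.e. theta is increasing.
There is no critical point above theta=2, and U' keeps the same sign, so the iterate runs off to +∞.

diverges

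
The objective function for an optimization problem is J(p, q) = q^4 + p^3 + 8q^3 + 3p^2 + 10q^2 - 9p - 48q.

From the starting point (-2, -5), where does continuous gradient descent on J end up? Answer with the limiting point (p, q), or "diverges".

J is separable, so gradient descent decouples: p follows -∂J/∂p, q follows -∂J/∂q.
∂J/∂p = 3(p - 1)(p + 3); at p=-2 this is -9, so p increases.
∂J/∂q = 4(q - 1)(q + 3)(q + 4); at q=-5 this is -48, so q increases.
p converges to its nearest critical value 1 (a local min of the p-part); q converges to -4. The iterate converges to (1, -4).

(1, -4)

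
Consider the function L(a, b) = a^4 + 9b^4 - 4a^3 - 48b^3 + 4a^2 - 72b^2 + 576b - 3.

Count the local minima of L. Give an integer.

4

L separates as a function of a plus a function of b, so ∇L=0 decouples.
∂L/∂a = 4a(a - 2)(a - 1) = 0 at a ∈ {0, 1, 2}; ∂L/∂b = 36(b - 4)(b - 2)(b + 2) = 0 at b ∈ {-2, 2, 4}.
The Hessian is diagonal: diag(L_aa, L_bb). Second derivatives: L_aa(0)=8, L_aa(1)=-4, L_aa(2)=8; L_bb(-2)=864, L_bb(2)=-288, L_bb(4)=432.
Local minima occur where both diagonal entries positive: (0, -2), (0, 4), (2, -2), (2, 4). Count: 4.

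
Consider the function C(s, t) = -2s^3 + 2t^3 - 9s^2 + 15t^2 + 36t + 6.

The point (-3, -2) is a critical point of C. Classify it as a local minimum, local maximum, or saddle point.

local minimum

The mixed partial ∂²C/∂s∂t is 0, so the Hessian at any point is diag(C_ss, C_tt) = diag(-6(2s + 3), 6(2t + 5)).
At (-3, -2): H = diag(18, 6).
Both eigenvalues are positive, so H is positive definite: a local minimum.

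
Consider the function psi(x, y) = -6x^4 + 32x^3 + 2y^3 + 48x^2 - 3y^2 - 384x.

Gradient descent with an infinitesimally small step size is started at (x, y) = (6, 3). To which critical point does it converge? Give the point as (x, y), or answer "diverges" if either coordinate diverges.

psi is separable, so gradient descent decouples: x follows -∂psi/∂x, y follows -∂psi/∂y.
∂psi/∂x = -24(x - 4)(x - 2)(x + 2); at x=6 this is -1536, so x increases.
∂psi/∂y = 6y(y - 1); at y=3 this is 36, so y decreases.
The x-coordinate has no critical point in that direction and runs off to infinity.

diverges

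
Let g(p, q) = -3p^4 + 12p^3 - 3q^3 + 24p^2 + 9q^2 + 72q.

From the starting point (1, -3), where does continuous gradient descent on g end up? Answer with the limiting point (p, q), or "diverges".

g is separable, so gradient descent decouples: p follows -∂g/∂p, q follows -∂g/∂q.
∂g/∂p = -12p(p - 4)(p + 1); at p=1 this is 72, so p decreases.
∂g/∂q = -9(q - 4)(q + 2); at q=-3 this is -63, so q increases.
p converges to its nearest critical value 0 (a local min of the p-part); q converges to -2. The iterate converges to (0, -2).

(0, -2)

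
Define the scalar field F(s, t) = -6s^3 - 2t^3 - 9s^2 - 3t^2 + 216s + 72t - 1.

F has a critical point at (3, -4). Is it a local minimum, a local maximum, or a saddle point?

The mixed partial ∂²F/∂s∂t is 0, so the Hessian at any point is diag(F_ss, F_tt) = diag(-18(2s + 1), -6(2t + 1)).
At (3, -4): H = diag(-126, 42).
The eigenvalues have opposite signs, so H is indefinite: a saddle point.

saddle point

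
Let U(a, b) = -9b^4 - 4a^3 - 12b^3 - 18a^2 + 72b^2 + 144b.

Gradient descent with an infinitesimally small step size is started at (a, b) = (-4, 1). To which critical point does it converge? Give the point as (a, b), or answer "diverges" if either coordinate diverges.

(-3, -1)

U is separable, so gradient descent decouples: a follows -∂U/∂a, b follows -∂U/∂b.
∂U/∂a = -12a(a + 3); at a=-4 this is -48, so a increases.
∂U/∂b = -36(b - 2)(b + 1)(b + 2); at b=1 this is 216, so b decreases.
a converges to its nearest critical value -3 (a local min of the a-part); b converges to -1. The iterate converges to (-3, -1).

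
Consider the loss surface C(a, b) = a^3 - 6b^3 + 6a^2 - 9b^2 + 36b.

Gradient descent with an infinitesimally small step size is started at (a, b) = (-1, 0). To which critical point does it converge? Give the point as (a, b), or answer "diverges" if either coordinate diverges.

C is separable, so gradient descent decouples: a follows -∂C/∂a, b follows -∂C/∂b.
∂C/∂a = 3a(a + 4); at a=-1 this is -9, so a increases.
∂C/∂b = -18(b - 1)(b + 2); at b=0 this is 36, so b decreases.
a converges to its nearest critical value 0 (a local min of the a-part); b converges to -2. The iterate converges to (0, -2).

(0, -2)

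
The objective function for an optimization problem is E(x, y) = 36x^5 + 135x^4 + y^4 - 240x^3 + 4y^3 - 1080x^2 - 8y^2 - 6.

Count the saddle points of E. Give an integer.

E separates as a function of x plus a function of y, so ∇E=0 decouples.
∂E/∂x = 180x(x - 2)(x + 2)(x + 3) = 0 at x ∈ {-3, -2, 0, 2}; ∂E/∂y = 4y(y - 1)(y + 4) = 0 at y ∈ {-4, 0, 1}.
The Hessian is diagonal: diag(E_xx, E_yy). Second derivatives: E_xx(-3)=-2700, E_xx(-2)=1440, E_xx(0)=-2160, E_xx(2)=7200; E_yy(-4)=80, E_yy(0)=-16, E_yy(1)=20.
Saddle points occur where the two diagonal entries have opposite signs: (-3, -4), (-3, 1), (-2, 0), (0, -4), (0, 1), (2, 0). Count: 6.

6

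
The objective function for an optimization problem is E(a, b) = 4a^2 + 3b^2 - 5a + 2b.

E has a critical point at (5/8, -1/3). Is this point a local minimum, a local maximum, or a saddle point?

The Hessian of E is constant: H = [[8, 0], [0, 6]].
det(H) = 8·6 − 0² = 48.
det(H) > 0 and tr(H) = 14 > 0, so H is positive definite and the point is a local minimum.

local minimum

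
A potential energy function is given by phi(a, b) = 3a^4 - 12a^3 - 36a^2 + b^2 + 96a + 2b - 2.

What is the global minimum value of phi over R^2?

-195

phi(a,b) separates as P(a) + Q(b) − 2, so its minimum is min P + min Q − 2.
P'(a) = 12(a - 4)(a - 1)(a + 2) vanishes at a ∈ {-2, 1, 4}; Q'(b) = 2b + 2 vanishes at b ∈ {-1}.
Local minima of P (where P''>0): P(-2)=-192, P(4)=-192. Local minima of Q: Q(-1)=-1.
So the global minimum of phi is P(-2) + Q(-1) − 2 = -192 − 1 − 2 = -195, attained at (-2, -1).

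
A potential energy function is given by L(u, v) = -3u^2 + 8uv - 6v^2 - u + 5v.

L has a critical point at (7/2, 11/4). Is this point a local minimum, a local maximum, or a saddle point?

The Hessian of L is constant: H = [[-6, 8], [8, -12]].
det(H) = (-6)·(-12) − 8² = 8.
det(H) > 0 and tr(H) = -18 < 0, so H is negative definite and the point is a local maximum.

local maximum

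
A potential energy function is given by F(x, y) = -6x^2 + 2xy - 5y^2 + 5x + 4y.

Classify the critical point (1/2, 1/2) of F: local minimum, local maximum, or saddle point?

local maximum

The Hessian of F is constant: H = [[-12, 2], [2, -10]].
det(H) = (-12)·(-10) − 2² = 116.
det(H) > 0 and tr(H) = -22 < 0, so H is negative definite and the point is a local maximum.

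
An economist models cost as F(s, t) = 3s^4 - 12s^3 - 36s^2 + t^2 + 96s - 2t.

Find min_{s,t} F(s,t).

-193

F(s,t) separates as P(s) + Q(t), so its minimum is min P + min Q.
P'(s) = 12(s - 4)(s - 1)(s + 2) vanishes at s ∈ {-2, 1, 4}; Q'(t) = 2(t - 1) vanishes at t ∈ {1}.
Local minima of P (where P''>0): P(-2)=-192, P(4)=-192. Local minima of Q: Q(1)=-1.
So the global minimum of F is P(-2) + Q(1) = -192 − 1 = -193, attained at (-2, 1).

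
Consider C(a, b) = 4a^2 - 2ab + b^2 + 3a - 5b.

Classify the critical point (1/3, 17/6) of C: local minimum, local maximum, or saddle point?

local minimum

The Hessian of C is constant: H = [[8, -2], [-2, 2]].
det(H) = 8·2 − (-2)² = 12.
det(H) > 0 and tr(H) = 10 > 0, so H is positive definite and the point is a local minimum.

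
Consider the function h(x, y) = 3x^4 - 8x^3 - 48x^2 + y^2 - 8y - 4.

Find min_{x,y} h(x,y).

-532

h(x,y) separates as P(x) + Q(y) − 4, so its minimum is min P + min Q − 4.
P'(x) = 12x(x - 4)(x + 2) vanishes at x ∈ {-2, 0, 4}; Q'(y) = 2y - 8 vanishes at y ∈ {4}.
Local minima of P (where P''>0): P(-2)=-80, P(4)=-512. Local minima of Q: Q(4)=-16.
So the global minimum of h is P(4) + Q(4) − 4 = -512 − 16 − 4 = -532, attained at (4, 4).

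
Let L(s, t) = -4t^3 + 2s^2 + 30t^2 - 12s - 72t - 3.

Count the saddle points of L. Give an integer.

1

L separates as a function of s plus a function of t, so ∇L=0 decouples.
∂L/∂s = 4(s - 3) = 0 at s ∈ {3}; ∂L/∂t = -12(t - 3)(t - 2) = 0 at t ∈ {2, 3}.
The Hessian is diagonal: diag(L_ss, L_tt). Second derivatives: L_ss(3)=4; L_tt(2)=12, L_tt(3)=-12.
Saddle points occur where the two diagonal entries have opposite signs: (3, 3). Count: 1.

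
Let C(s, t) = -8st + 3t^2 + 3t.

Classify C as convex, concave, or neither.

neither

C is quadratic, so its Hessian is the constant matrix H = [[0, -8], [-8, 6]].
det(H) = -64, tr(H) = 6.
det(H) < 0, so H is indefinite: neither convex nor concave.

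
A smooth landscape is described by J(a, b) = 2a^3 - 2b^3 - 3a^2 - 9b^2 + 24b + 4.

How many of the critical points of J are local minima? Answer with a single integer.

1

J separates as a function of a plus a function of b, so ∇J=0 decouples.
∂J/∂a = 6a(a - 1) = 0 at a ∈ {0, 1}; ∂J/∂b = -6(b - 1)(b + 4) = 0 at b ∈ {-4, 1}.
The Hessian is diagonal: diag(J_aa, J_bb). Second derivatives: J_aa(0)=-6, J_aa(1)=6; J_bb(-4)=30, J_bb(1)=-30.
Local minima occur where both diagonal entries positive: (1, -4). Count: 1.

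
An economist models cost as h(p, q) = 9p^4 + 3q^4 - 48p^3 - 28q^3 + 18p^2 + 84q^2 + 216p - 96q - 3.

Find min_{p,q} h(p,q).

h(p,q) separates as A(p) + B(q) − 3, so its minimum is min A + min B − 3.
A'(p) = 36(p - 3)(p - 2)(p + 1) vanishes at p ∈ {-1, 2, 3}; B'(q) = 12(q - 4)(q - 2)(q - 1) vanishes at q ∈ {1, 2, 4}.
Local minima of A (where A''>0): A(-1)=-141, A(3)=243. Local minima of B: B(1)=-37, B(4)=-64.
So the global minimum of h is A(-1) + B(4) − 3 = -141 − 64 − 3 = -208, attained at (-1, 4).

-208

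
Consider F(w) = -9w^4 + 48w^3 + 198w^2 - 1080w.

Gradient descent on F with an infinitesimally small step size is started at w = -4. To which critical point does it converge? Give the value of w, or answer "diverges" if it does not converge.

F'(w) = -36(w - 5)(w - 2)(w + 3), so F'(-4) = 1944.
Gradient descent moves in the -F' direction, i.e. w is decreasing.
There is no critical point below w=-4, and F' keeps the same sign, so the iterate runs off to −∞.

diverges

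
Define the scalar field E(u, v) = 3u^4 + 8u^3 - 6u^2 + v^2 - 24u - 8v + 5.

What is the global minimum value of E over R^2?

-30

E(u,v) separates as P(u) + Q(v) + 5, so its minimum is min P + min Q + 5.
P'(u) = 12(u - 1)(u + 1)(u + 2) vanishes at u ∈ {-2, -1, 1}; Q'(v) = 2v - 8 vanishes at v ∈ {4}.
Local minima of P (where P''>0): P(-2)=8, P(1)=-19. Local minima of Q: Q(4)=-16.
So the global minimum of E is P(1) + Q(4) + 5 = -19 − 16 + 5 = -30, attained at (1, 4).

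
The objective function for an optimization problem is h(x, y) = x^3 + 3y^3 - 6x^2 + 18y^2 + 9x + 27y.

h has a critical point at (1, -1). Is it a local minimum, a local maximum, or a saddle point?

saddle point

The mixed partial ∂²h/∂x∂y is 0, so the Hessian at any point is diag(h_xx, h_yy) = diag(6(x - 2), 18(y + 2)).
At (1, -1): H = diag(-6, 18).
The eigenvalues have opposite signs, so H is indefinite: a saddle point.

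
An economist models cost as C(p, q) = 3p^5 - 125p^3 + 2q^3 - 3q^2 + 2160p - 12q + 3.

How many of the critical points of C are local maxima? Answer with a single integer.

2

C separates as a function of p plus a function of q, so ∇C=0 decouples.
∂C/∂p = 15(p - 4)(p - 3)(p + 3)(p + 4) = 0 at p ∈ {-4, -3, 3, 4}; ∂C/∂q = 6(q - 2)(q + 1) = 0 at q ∈ {-1, 2}.
The Hessian is diagonal: diag(C_pp, C_qq). Second derivatives: C_pp(-4)=-840, C_pp(-3)=630, C_pp(3)=-630, C_pp(4)=840; C_qq(-1)=-18, C_qq(2)=18.
Local maxima occur where both diagonal entries negative: (-4, -1), (3, -1). Count: 2.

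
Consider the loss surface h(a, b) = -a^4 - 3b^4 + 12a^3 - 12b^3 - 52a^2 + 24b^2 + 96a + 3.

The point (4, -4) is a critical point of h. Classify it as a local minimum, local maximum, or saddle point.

local maximum

The mixed partial ∂²h/∂a∂b is 0, so the Hessian at any point is diag(h_aa, h_bb) = diag(4(-3a^2 + 18a - 26), 12(-3b^2 - 6b + 4)).
At (4, -4): H = diag(-8, -240).
Both eigenvalues are negative, so H is negative definite: a local maximum.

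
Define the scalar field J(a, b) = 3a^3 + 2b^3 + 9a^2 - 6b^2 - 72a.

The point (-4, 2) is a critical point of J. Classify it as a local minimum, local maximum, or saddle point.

The mixed partial ∂²J/∂a∂b is 0, so the Hessian at any point is diag(J_aa, J_bb) = diag(18(a + 1), 12(b - 1)).
At (-4, 2): H = diag(-54, 12).
The eigenvalues have opposite signs, so H is indefinite: a saddle point.

saddle point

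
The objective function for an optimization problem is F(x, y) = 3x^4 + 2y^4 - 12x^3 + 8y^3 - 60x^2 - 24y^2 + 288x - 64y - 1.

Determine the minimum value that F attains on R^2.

F(x,y) separates as P(x) + Q(y) − 1, so its minimum is min P + min Q − 1.
P'(x) = 12(x - 4)(x - 2)(x + 3) vanishes at x ∈ {-3, 2, 4}; Q'(y) = 8(y - 2)(y + 1)(y + 4) vanishes at y ∈ {-4, -1, 2}.
Local minima of P (where P''>0): P(-3)=-837, P(4)=192. Local minima of Q: Q(-4)=-128, Q(2)=-128.
So the global minimum of F is P(-3) + Q(-4) − 1 = -837 − 128 − 1 = -966, attained at (-3, -4).

-966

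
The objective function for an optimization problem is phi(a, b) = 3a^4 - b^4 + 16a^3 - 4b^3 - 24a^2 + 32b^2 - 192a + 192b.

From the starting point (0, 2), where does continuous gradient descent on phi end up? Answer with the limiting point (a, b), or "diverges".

(2, -3)

phi is separable, so gradient descent decouples: a follows -∂phi/∂a, b follows -∂phi/∂b.
∂phi/∂a = 12(a - 2)(a + 2)(a + 4); at a=0 this is -192, so a increases.
∂phi/∂b = -4(b - 4)(b + 3)(b + 4); at b=2 this is 240, so b decreases.
a converges to its nearest critical value 2 (a local min of the a-part); b converges to -3. The iterate converges to (2, -3).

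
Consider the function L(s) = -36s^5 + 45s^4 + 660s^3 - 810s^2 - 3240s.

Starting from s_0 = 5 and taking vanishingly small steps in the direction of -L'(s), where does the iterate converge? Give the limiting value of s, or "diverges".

L'(s) = -180(s - 3)(s - 2)(s + 1)(s + 3), so L'(5) = -51840.
Gradient descent moves in the -L' direction, i.e. s is increasing.
There is no critical point above s=5, and L' keeps the same sign, so the iterate runs off to +∞.

diverges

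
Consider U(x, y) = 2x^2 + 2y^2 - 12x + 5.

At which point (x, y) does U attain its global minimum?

U(x,y) separates as P(x) + Q(y) + 5, so its minimum is min P + min Q + 5.
P'(x) = 4x - 12 vanishes at x ∈ {3}; Q'(y) = 4y vanishes at y ∈ {0}.
Local minima of P (where P''>0): P(3)=-18. Local minima of Q: Q(0)=0.
So the global minimum of U is P(3) + Q(0) + 5 = -18 + 0 + 5 = -13, attained at (3, 0).

(3, 0)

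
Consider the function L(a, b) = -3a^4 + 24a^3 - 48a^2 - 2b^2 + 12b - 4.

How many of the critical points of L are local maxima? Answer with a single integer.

L separates as a function of a plus a function of b, so ∇L=0 decouples.
∂L/∂a = -12a(a - 4)(a - 2) = 0 at a ∈ {0, 2, 4}; ∂L/∂b = -4(b - 3) = 0 at b ∈ {3}.
The Hessian is diagonal: diag(L_aa, L_bb). Second derivatives: L_aa(0)=-96, L_aa(2)=48, L_aa(4)=-96; L_bb(3)=-4.
Local maxima occur where both diagonal entries negative: (0, 3), (4, 3). Count: 2.

2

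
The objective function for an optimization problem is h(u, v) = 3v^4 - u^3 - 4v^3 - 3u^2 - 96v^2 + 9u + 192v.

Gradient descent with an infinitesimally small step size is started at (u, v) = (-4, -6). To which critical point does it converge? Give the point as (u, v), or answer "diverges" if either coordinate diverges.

(-3, -4)

h is separable, so gradient descent decouples: u follows -∂h/∂u, v follows -∂h/∂v.
∂h/∂u = -3(u - 1)(u + 3); at u=-4 this is -15, so u increases.
∂h/∂v = 12(v - 4)(v - 1)(v + 4); at v=-6 this is -1680, so v increases.
u converges to its nearest critical value -3 (a local min of the u-part); v converges to -4. The iterate converges to (-3, -4).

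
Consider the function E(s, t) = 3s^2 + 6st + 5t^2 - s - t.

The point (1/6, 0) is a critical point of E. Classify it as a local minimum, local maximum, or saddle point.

The Hessian of E is constant: H = [[6, 6], [6, 10]].
det(H) = 6·10 − 6² = 24.
det(H) > 0 and tr(H) = 16 > 0, so H is positive definite and the point is a local minimum.

local minimum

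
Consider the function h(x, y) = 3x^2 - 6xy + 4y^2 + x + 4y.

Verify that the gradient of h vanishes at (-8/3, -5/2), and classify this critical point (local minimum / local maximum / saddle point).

∇h = (6x - 6y + 1, -6x + 8y + 4); substituting (-8/3, -5/2) gives ∇h = (0, 0), so (-8/3, -5/2) is indeed a critical point.
The Hessian of h is constant: H = [[6, -6], [-6, 8]].
det(H) = 6·8 − (-6)² = 12.
det(H) > 0 and tr(H) = 14 > 0, so H is positive definite and the point is a local minimum.

local minimum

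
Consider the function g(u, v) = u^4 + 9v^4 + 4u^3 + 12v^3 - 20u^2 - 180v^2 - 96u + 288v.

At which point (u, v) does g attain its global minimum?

g(u,v) separates as P(u) + Q(v), so its minimum is min P + min Q.
P'(u) = 4(u - 3)(u + 2)(u + 4) vanishes at u ∈ {-4, -2, 3}; Q'(v) = 36(v - 2)(v - 1)(v + 4) vanishes at v ∈ {-4, 1, 2}.
Local minima of P (where P''>0): P(-4)=64, P(3)=-279. Local minima of Q: Q(-4)=-2496, Q(2)=96.
So the global minimum of g is P(3) + Q(-4) = -279 − 2496 = -2775, attained at (3, -4).

(3, -4)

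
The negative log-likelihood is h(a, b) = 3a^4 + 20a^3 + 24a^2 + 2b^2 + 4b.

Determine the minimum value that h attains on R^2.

h(a,b) separates as P(a) + Q(b), so its minimum is min P + min Q.
P'(a) = 12a(a + 1)(a + 4) vanishes at a ∈ {-4, -1, 0}; Q'(b) = 4b + 4 vanishes at b ∈ {-1}.
Local minima of P (where P''>0): P(-4)=-128, P(0)=0. Local minima of Q: Q(-1)=-2.
So the global minimum of h is P(-4) + Q(-1) = -128 − 2 = -130, attained at (-4, -1).

-130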